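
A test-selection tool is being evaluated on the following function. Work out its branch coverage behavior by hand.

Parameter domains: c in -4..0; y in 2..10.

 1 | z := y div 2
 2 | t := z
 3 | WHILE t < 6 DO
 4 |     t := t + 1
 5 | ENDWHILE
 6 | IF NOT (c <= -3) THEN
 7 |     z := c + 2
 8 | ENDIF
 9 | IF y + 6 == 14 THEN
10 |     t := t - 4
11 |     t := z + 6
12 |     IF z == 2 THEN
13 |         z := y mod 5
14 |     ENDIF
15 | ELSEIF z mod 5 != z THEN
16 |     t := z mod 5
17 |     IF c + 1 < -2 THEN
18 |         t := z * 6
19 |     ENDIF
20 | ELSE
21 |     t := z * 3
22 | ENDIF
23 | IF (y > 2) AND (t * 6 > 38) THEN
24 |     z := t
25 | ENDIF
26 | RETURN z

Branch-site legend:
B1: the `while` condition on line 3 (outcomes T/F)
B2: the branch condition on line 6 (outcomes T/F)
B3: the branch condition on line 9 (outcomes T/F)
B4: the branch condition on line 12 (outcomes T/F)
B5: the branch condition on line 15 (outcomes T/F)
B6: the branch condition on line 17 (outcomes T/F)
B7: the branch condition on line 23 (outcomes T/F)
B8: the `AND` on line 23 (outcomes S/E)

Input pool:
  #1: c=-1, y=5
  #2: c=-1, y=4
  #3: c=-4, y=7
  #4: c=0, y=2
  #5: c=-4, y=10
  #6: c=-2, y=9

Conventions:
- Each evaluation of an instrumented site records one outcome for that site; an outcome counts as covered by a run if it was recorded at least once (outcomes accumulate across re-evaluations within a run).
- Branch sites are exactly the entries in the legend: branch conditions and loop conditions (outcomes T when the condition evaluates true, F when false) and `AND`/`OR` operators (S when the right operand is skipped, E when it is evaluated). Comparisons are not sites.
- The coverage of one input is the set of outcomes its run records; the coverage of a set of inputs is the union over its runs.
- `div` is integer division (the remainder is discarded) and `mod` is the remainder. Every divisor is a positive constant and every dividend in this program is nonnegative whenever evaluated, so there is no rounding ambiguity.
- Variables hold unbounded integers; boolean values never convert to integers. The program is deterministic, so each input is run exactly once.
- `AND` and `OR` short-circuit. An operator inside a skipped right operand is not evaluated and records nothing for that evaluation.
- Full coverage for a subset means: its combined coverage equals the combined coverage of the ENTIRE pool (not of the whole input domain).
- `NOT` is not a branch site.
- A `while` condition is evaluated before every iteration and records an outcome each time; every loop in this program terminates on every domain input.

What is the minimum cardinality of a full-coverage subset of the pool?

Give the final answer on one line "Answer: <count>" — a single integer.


#1 (c=-1, y=5) -> B1->T, B1->T, B1->T, B1->T, B1->F, B2->T, B3->F, B5->F, B8->E, B7->F; covered: B1=T, B1=F, B2=T, B3=F, B5=F, B7=F, B8=E
#2 (c=-1, y=4) -> B1->T, B1->T, B1->T, B1->T, B1->F, B2->T, B3->F, B5->F, B8->E, B7->F; covered: B1=T, B1=F, B2=T, B3=F, B5=F, B7=F, B8=E
#3 (c=-4, y=7) -> B1->T, B1->T, B1->T, B1->F, B2->F, B3->F, B5->F, B8->E, B7->T; covered: B1=T, B1=F, B2=F, B3=F, B5=F, B7=T, B8=E
#4 (c=0, y=2) -> B1->T, B1->T, B1->T, B1->T, B1->T, B1->F, B2->T, B3->F, B5->F, B8->S, B7->F; covered: B1=T, B1=F, B2=T, B3=F, B5=F, B7=F, B8=S
#5 (c=-4, y=10) -> B1->T, B1->F, B2->F, B3->F, B5->T, B6->T, B8->E, B7->T; covered: B1=T, B1=F, B2=F, B3=F, B5=T, B6=T, B7=T, B8=E
#6 (c=-2, y=9) -> B1->T, B1->T, B1->F, B2->T, B3->F, B5->F, B8->E, B7->F; covered: B1=T, B1=F, B2=T, B3=F, B5=F, B7=F, B8=E
together the pool reaches 12 outcomes: B1=T, B1=F, B2=T, B2=F, B3=F, B5=T, B5=F, B6=T, B7=T, B7=F, B8=S, B8=E
every size-1 subset falls short of the 12 outcomes (best: 8/12)
inputs {4, 5} (size 2) cover everything; no size-2 subset with a lexicographically smaller index list covers all 12
Answer: 2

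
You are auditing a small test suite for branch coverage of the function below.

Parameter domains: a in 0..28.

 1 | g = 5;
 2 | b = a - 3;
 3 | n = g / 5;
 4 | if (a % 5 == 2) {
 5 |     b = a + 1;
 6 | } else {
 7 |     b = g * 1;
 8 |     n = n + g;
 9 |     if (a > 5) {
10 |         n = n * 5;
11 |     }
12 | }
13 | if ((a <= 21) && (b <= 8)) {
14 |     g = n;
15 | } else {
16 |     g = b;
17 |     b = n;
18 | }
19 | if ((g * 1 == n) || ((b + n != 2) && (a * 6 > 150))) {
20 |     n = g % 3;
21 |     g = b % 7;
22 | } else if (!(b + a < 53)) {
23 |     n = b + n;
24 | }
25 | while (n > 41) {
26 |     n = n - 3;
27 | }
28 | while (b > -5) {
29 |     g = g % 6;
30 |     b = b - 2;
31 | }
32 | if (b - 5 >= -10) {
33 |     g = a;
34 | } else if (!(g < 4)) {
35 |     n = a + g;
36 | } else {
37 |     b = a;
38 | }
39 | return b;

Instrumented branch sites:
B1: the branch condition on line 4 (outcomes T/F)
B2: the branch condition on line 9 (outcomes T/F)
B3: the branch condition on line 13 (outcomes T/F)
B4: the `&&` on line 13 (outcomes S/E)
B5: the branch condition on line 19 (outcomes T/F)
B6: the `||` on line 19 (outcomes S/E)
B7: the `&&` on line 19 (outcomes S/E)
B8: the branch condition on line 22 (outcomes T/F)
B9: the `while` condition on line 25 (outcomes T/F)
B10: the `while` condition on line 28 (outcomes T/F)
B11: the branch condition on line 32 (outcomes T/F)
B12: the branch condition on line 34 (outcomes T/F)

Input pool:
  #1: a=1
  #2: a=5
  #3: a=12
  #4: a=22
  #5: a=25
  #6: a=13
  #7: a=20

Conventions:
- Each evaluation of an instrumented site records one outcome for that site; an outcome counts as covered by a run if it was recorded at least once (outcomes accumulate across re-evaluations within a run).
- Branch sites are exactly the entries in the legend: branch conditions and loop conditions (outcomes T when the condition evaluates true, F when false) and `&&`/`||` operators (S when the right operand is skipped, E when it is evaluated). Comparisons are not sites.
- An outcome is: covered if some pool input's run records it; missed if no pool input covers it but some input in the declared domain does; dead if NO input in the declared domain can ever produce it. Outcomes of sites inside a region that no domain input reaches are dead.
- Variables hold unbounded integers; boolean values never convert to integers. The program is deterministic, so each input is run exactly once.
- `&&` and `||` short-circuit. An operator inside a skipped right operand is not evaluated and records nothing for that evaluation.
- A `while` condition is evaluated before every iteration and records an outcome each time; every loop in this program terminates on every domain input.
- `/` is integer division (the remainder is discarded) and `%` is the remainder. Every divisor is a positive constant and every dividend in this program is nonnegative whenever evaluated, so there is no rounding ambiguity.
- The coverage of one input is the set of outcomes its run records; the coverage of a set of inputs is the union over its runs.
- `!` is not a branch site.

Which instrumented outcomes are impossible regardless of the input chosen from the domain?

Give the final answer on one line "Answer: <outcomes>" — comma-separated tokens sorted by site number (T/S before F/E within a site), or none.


running all 29 domain inputs and tallying outcomes:
  reachable outcomes have witnesses, e.g. B1=T (e.g. a=2), B1=F (e.g. a=0), B2=T (e.g. a=6), B2=F (e.g. a=0)
Answer: none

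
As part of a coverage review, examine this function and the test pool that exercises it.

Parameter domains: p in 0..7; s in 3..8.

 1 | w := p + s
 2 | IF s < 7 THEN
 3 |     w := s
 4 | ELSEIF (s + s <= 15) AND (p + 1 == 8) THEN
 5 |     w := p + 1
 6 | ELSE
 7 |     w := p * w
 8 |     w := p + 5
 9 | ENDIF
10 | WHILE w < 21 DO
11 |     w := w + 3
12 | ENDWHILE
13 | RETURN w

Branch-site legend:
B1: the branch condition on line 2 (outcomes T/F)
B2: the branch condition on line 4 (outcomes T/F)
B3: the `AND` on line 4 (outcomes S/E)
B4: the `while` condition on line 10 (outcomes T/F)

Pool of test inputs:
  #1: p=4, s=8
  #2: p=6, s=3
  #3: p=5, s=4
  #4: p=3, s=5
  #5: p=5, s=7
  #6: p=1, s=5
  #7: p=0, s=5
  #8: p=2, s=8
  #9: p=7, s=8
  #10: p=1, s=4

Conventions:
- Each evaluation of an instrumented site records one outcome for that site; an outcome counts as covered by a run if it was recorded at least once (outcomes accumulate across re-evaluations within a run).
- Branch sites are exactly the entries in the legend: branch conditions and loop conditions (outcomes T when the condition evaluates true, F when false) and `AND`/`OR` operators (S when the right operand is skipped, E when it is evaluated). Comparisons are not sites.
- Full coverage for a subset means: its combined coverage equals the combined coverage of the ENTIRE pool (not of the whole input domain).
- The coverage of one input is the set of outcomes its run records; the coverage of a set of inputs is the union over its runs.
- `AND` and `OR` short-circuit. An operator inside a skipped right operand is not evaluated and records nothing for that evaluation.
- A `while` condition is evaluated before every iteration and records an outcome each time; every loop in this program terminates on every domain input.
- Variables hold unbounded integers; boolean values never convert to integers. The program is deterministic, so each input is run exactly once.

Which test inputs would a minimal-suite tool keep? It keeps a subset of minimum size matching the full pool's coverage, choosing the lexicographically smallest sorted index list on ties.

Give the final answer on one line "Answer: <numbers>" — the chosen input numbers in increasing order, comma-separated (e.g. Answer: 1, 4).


#1 (p=4, s=8) -> B1->F, B3->S, B2->F, B4->T, B4->T, B4->T, B4->T, B4->F; covered: B1=F, B2=F, B3=S, B4=T, B4=F
#2 (p=6, s=3) -> B1->T, B4->T, B4->T, B4->T, B4->T, B4->T, B4->T, B4->F; covered: B1=T, B4=T, B4=F
#3 (p=5, s=4) -> B1->T, B4->T, B4->T, B4->T, B4->T, B4->T, B4->T, B4->F; covered: B1=T, B4=T, B4=F
#4 (p=3, s=5) -> B1->T, B4->T, B4->T, B4->T, B4->T, B4->T, B4->T, B4->F; covered: B1=T, B4=T, B4=F
#5 (p=5, s=7) -> B1->F, B3->E, B2->F, B4->T, B4->T, B4->T, B4->T, B4->F; covered: B1=F, B2=F, B3=E, B4=T, B4=F
#6 (p=1, s=5) -> B1->T, B4->T, B4->T, B4->T, B4->T, B4->T, B4->T, B4->F; covered: B1=T, B4=T, B4=F
#7 (p=0, s=5) -> B1->T, B4->T, B4->T, B4->T, B4->T, B4->T, B4->T, B4->F; covered: B1=T, B4=T, B4=F
#8 (p=2, s=8) -> B1->F, B3->S, B2->F, B4->T, B4->T, B4->T, B4->T, B4->T, B4->F; covered: B1=F, B2=F, B3=S, B4=T, B4=F
#9 (p=7, s=8) -> B1->F, B3->S, B2->F, B4->T, B4->T, B4->T, B4->F; covered: B1=F, B2=F, B3=S, B4=T, B4=F
#10 (p=1, s=4) -> B1->T, B4->T, B4->T, B4->T, B4->T, B4->T, B4->T, B4->F; covered: B1=T, B4=T, B4=F
union over all inputs: B1=T, B1=F, B2=F, B3=S, B3=E, B4=T, B4=F (7 outcomes)
checked all size-1 subsets: none covers 7 outcomes (max 5/7)
checked all size-2 subsets: none covers 7 outcomes (max 6/7)
the canonical winner is {1, 2, 5}: size 3, full 7-outcome coverage, earliest index list among size-3 covers
Answer: 1, 2, 5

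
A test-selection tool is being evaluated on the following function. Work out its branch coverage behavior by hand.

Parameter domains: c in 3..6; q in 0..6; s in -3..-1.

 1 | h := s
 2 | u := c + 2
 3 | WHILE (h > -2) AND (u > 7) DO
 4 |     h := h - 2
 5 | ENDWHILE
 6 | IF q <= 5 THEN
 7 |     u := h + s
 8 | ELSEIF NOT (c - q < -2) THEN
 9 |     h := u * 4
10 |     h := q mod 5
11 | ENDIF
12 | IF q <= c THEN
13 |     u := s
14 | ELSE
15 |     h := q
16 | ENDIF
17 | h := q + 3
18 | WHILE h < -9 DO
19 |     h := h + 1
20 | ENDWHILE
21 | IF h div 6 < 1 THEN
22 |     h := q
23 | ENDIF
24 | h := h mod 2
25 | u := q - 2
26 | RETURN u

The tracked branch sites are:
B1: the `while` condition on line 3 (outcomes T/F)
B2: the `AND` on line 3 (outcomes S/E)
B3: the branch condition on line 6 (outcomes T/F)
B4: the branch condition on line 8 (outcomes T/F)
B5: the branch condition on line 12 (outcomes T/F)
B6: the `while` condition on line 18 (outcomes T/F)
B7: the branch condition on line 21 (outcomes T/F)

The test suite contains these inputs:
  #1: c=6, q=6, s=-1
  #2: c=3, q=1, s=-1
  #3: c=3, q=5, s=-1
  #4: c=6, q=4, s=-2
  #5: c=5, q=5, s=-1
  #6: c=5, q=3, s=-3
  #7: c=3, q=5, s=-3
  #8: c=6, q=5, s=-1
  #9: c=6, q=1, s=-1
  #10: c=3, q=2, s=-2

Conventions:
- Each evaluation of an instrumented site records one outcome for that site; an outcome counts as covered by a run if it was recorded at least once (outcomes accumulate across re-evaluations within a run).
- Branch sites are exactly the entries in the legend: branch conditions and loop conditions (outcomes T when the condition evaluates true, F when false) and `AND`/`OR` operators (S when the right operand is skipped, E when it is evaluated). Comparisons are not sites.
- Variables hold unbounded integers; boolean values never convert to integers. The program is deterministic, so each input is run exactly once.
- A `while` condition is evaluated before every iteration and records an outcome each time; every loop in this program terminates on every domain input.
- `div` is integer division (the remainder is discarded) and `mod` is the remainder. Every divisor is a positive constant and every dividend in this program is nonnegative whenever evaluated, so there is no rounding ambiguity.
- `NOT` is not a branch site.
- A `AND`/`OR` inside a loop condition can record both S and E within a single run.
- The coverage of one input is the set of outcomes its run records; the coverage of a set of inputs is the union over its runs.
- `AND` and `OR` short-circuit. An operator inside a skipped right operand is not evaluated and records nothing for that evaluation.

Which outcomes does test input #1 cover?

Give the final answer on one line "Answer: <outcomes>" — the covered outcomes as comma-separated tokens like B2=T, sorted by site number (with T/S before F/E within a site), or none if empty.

Running input #1 (c=6, q=6, s=-1), event by event:
  B2->E, B1->T, B2->S, B1->F, B3->F, B4->T, B5->T, B6->F, B7->F
distinct outcomes covered: B1=T, B1=F, B2=S, B2=E, B3=F, B4=T, B5=T, B6=F, B7=F

Answer: B1=T, B1=F, B2=S, B2=E, B3=F, B4=T, B5=T, B6=F, B7=F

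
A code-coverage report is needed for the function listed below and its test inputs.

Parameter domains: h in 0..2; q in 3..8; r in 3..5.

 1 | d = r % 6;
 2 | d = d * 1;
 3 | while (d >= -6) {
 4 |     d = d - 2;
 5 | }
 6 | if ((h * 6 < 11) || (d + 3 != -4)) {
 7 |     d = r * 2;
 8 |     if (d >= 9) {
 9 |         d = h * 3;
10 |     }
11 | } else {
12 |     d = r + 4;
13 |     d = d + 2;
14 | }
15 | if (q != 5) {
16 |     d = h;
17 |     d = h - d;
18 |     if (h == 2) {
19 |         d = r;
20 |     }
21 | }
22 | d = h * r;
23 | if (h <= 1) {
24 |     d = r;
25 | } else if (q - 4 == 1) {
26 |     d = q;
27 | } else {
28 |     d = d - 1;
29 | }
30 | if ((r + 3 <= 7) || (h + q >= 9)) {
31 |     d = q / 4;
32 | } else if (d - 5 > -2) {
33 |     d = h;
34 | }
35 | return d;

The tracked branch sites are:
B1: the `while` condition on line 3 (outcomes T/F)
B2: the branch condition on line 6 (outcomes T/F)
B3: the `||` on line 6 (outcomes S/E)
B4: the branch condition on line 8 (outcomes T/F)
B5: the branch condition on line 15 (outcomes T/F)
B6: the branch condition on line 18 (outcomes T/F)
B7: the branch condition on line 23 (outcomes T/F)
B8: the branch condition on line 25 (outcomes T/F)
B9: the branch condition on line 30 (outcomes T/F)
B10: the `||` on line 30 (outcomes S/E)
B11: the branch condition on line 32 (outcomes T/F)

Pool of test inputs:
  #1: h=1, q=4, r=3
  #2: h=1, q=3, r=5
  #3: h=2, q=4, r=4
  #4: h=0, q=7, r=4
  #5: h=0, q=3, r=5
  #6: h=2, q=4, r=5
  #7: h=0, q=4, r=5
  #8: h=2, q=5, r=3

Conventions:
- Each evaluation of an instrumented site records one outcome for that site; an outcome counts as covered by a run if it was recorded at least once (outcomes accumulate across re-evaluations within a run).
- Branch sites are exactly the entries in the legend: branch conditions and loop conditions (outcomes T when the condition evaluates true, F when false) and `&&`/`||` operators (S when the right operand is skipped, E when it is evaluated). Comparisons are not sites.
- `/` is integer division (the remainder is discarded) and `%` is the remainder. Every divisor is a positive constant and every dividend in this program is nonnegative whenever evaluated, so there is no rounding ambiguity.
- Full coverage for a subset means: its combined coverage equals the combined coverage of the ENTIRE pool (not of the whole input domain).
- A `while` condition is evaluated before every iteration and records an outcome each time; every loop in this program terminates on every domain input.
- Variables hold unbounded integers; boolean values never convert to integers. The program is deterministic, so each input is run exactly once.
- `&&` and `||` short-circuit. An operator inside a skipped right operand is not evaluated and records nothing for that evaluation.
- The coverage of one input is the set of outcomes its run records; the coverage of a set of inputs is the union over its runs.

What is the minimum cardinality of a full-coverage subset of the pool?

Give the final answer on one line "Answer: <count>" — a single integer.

test 1 (h=1, q=4, r=3) fires B1->T, B1->T, B1->T, B1->T, B1->T, B1->F, B3->S, B2->T, B4->F, B5->T, B6->F, B7->T, B10->S, B9->T; hits B1=T, B1=F, B2=T, B3=S, B4=F, B5=T, B6=F, B7=T, B9=T, B10=S
test 2 (h=1, q=3, r=5) fires B1->T, B1->T, B1->T, B1->T, B1->T, B1->T, B1->F, B3->S, B2->T, B4->T, B5->T, B6->F, B7->T, B10->E, ...; hits B1=T, B1=F, B2=T, B3=S, B4=T, B5=T, B6=F, B7=T, B9=F, B10=E, B11=T
test 3 (h=2, q=4, r=4) fires B1->T, B1->T, B1->T, B1->T, B1->T, B1->T, B1->F, B3->E, B2->T, B4->F, B5->T, B6->T, B7->F, B8->F, ...; hits B1=T, B1=F, B2=T, B3=E, B4=F, B5=T, B6=T, B7=F, B8=F, B9=T, B10=S
test 4 (h=0, q=7, r=4) fires B1->T, B1->T, B1->T, B1->T, B1->T, B1->T, B1->F, B3->S, B2->T, B4->F, B5->T, B6->F, B7->T, B10->S, ...; hits B1=T, B1=F, B2=T, B3=S, B4=F, B5=T, B6=F, B7=T, B9=T, B10=S
test 5 (h=0, q=3, r=5) fires B1->T, B1->T, B1->T, B1->T, B1->T, B1->T, B1->F, B3->S, B2->T, B4->T, B5->T, B6->F, B7->T, B10->E, ...; hits B1=T, B1=F, B2=T, B3=S, B4=T, B5=T, B6=F, B7=T, B9=F, B10=E, B11=T
test 6 (h=2, q=4, r=5) fires B1->T, B1->T, B1->T, B1->T, B1->T, B1->T, B1->F, B3->E, B2->F, B5->T, B6->T, B7->F, B8->F, B10->E, ...; hits B1=T, B1=F, B2=F, B3=E, B5=T, B6=T, B7=F, B8=F, B9=F, B10=E, B11=T
test 7 (h=0, q=4, r=5) fires B1->T, B1->T, B1->T, B1->T, B1->T, B1->T, B1->F, B3->S, B2->T, B4->T, B5->T, B6->F, B7->T, B10->E, ...; hits B1=T, B1=F, B2=T, B3=S, B4=T, B5=T, B6=F, B7=T, B9=F, B10=E, B11=T
test 8 (h=2, q=5, r=3) fires B1->T, B1->T, B1->T, B1->T, B1->T, B1->F, B3->E, B2->F, B5->F, B7->F, B8->T, B10->S, B9->T; hits B1=T, B1=F, B2=F, B3=E, B5=F, B7=F, B8=T, B9=T, B10=S
pool-wide coverage (21 outcomes): B1=T, B1=F, B2=T, B2=F, B3=S, B3=E, B4=T, B4=F, B5=T, B5=F, B6=T, B6=F, B7=T, B7=F, B8=T, B8=F, B9=T, B9=F, B10=S, B10=E, B11=T
every size-1 subset falls short of the 21 outcomes (best: 11/21)
every size-2 subset falls short of the 21 outcomes (best: 18/21)
at size 3, {2, 3, 8} reaches all 21 outcomes; every lexicographically earlier size-3 subset fails

Answer: 3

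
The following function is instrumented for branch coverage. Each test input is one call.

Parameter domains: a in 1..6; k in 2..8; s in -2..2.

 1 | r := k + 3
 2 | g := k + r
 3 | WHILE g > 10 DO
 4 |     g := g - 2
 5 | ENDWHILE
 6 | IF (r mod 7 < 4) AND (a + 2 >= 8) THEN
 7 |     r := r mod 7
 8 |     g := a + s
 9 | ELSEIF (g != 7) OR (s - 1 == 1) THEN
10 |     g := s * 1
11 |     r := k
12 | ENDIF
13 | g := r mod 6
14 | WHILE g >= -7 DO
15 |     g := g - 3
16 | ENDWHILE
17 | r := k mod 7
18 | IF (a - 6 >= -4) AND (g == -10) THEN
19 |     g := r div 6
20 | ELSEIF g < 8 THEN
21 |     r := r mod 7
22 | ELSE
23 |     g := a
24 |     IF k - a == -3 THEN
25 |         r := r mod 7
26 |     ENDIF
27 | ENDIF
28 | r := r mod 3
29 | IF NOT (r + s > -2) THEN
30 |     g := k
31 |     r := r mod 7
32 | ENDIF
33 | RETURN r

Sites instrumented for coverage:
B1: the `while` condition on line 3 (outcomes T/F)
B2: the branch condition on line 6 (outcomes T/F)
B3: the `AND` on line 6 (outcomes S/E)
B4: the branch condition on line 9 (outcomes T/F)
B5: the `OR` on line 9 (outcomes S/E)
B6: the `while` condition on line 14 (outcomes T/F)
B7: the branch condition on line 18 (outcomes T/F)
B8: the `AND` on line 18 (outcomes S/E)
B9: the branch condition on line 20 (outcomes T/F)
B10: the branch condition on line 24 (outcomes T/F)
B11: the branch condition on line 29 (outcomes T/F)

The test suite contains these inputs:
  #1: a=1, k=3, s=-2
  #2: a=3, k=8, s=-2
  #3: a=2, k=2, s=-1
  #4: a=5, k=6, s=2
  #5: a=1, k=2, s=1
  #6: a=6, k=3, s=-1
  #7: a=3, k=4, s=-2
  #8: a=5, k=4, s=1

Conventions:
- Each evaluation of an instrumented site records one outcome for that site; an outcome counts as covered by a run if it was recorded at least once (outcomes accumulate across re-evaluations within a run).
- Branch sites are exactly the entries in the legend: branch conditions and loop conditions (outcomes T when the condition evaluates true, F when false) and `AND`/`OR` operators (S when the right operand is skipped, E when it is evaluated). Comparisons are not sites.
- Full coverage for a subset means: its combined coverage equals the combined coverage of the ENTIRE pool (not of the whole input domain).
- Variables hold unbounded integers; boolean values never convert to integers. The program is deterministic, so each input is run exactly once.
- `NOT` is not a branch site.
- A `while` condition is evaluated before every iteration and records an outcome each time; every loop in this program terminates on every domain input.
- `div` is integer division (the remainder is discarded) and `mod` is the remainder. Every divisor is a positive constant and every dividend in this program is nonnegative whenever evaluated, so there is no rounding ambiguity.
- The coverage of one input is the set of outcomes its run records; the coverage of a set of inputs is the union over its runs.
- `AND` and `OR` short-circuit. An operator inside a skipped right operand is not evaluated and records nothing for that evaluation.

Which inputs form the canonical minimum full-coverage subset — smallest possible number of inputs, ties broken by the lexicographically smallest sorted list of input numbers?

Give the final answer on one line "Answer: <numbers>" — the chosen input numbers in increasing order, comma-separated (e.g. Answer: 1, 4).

run #1 (a=1, k=3, s=-2) runs B1->F, B3->S, B2->F, B5->S, B4->T, B6->T, B6->T, B6->T, B6->T, B6->F, B8->S, B7->F, B9->T, B11->T; records B1=F, B2=F, B3=S, B4=T, B5=S, B6=T, B6=F, B7=F, B8=S, B9=T, B11=T
run #2 (a=3, k=8, s=-2) runs B1->T, B1->T, B1->T, B1->T, B1->T, B1->F, B3->S, B2->F, B5->S, B4->T, B6->T, B6->T, B6->T, B6->T, ...; records B1=T, B1=F, B2=F, B3=S, B4=T, B5=S, B6=T, B6=F, B7=T, B8=E, B11=F
run #3 (a=2, k=2, s=-1) runs B1->F, B3->S, B2->F, B5->E, B4->F, B6->T, B6->T, B6->T, B6->T, B6->T, B6->F, B8->E, B7->T, B11->F; records B1=F, B2=F, B3=S, B4=F, B5=E, B6=T, B6=F, B7=T, B8=E, B11=F
run #4 (a=5, k=6, s=2) runs B1->T, B1->T, B1->T, B1->F, B3->E, B2->F, B5->S, B4->T, B6->T, B6->T, B6->T, B6->F, B8->E, B7->F, ...; records B1=T, B1=F, B2=F, B3=E, B4=T, B5=S, B6=T, B6=F, B7=F, B8=E, B9=T, B11=F
run #5 (a=1, k=2, s=1) runs B1->F, B3->S, B2->F, B5->E, B4->F, B6->T, B6->T, B6->T, B6->T, B6->T, B6->F, B8->S, B7->F, B9->T, ...; records B1=F, B2=F, B3=S, B4=F, B5=E, B6=T, B6=F, B7=F, B8=S, B9=T, B11=F
run #6 (a=6, k=3, s=-1) runs B1->F, B3->S, B2->F, B5->S, B4->T, B6->T, B6->T, B6->T, B6->T, B6->F, B8->E, B7->F, B9->T, B11->F; records B1=F, B2=F, B3=S, B4=T, B5=S, B6=T, B6=F, B7=F, B8=E, B9=T, B11=F
run #7 (a=3, k=4, s=-2) runs B1->T, B1->F, B3->E, B2->F, B5->S, B4->T, B6->T, B6->T, B6->T, B6->T, B6->F, B8->E, B7->F, B9->T, ...; records B1=T, B1=F, B2=F, B3=E, B4=T, B5=S, B6=T, B6=F, B7=F, B8=E, B9=T, B11=F
run #8 (a=5, k=4, s=1) runs B1->T, B1->F, B3->E, B2->F, B5->S, B4->T, B6->T, B6->T, B6->T, B6->T, B6->F, B8->E, B7->F, B9->T, ...; records B1=T, B1=F, B2=F, B3=E, B4=T, B5=S, B6=T, B6=F, B7=F, B8=E, B9=T, B11=F
the full pool covers 18 outcomes: B1=T, B1=F, B2=F, B3=S, B3=E, B4=T, B4=F, B5=S, B5=E, B6=T, B6=F, B7=T, B7=F, B8=S, B8=E, B9=T, B11=T, B11=F
checked all size-1 subsets: none covers 18 outcomes (max 12/18)
checked all size-2 subsets: none covers 18 outcomes (max 16/18)
size 3: inputs {1, 3, 4} cover all 18 outcomes, and no lexicographically smaller subset of this size does

Answer: 1, 3, 4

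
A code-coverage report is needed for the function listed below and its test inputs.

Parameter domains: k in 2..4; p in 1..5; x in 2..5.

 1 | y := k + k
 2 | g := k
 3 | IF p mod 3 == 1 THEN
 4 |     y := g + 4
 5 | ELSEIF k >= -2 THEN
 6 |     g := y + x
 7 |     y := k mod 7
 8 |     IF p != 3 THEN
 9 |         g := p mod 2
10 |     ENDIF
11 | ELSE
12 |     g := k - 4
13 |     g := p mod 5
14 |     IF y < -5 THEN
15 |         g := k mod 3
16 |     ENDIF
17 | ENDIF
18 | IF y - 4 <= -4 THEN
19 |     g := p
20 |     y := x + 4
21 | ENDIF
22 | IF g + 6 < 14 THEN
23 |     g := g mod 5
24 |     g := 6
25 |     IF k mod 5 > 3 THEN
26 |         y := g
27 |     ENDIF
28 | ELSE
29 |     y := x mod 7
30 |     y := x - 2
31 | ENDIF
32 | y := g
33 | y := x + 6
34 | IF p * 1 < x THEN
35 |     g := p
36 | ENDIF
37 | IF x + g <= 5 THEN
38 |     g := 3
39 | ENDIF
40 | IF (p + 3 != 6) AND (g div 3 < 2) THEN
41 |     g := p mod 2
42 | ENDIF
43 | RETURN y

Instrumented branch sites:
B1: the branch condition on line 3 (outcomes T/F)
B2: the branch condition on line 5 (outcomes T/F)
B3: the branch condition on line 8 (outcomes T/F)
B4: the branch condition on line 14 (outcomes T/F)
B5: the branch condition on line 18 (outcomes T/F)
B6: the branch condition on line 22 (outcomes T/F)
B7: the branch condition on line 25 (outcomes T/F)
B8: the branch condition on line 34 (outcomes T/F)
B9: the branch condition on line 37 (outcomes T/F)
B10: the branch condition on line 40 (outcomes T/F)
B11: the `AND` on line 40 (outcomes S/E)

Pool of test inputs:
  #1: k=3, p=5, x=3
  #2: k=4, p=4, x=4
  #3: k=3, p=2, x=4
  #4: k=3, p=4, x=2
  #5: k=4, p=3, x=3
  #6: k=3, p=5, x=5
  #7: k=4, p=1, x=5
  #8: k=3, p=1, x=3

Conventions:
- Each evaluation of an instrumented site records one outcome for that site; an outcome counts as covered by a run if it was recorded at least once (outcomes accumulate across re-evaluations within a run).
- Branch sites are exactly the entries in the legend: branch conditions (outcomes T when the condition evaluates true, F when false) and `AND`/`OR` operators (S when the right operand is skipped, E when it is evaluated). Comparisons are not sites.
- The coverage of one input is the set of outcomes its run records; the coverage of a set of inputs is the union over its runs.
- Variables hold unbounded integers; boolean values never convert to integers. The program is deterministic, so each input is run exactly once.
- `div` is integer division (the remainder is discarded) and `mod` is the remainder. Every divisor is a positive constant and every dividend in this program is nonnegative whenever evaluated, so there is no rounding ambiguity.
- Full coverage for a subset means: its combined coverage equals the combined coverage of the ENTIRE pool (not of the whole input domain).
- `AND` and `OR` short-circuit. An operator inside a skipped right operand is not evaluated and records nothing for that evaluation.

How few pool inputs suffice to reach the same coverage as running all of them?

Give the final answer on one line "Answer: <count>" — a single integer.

test 1 (k=3, p=5, x=3) fires B1->F, B2->T, B3->T, B5->F, B6->T, B7->F, B8->F, B9->F, B11->E, B10->F; hits B1=F, B2=T, B3=T, B5=F, B6=T, B7=F, B8=F, B9=F, B10=F, B11=E
test 2 (k=4, p=4, x=4) fires B1->T, B5->F, B6->T, B7->T, B8->F, B9->F, B11->E, B10->F; hits B1=T, B5=F, B6=T, B7=T, B8=F, B9=F, B10=F, B11=E
test 3 (k=3, p=2, x=4) fires B1->F, B2->T, B3->T, B5->F, B6->T, B7->F, B8->T, B9->F, B11->E, B10->T; hits B1=F, B2=T, B3=T, B5=F, B6=T, B7=F, B8=T, B9=F, B10=T, B11=E
test 4 (k=3, p=4, x=2) fires B1->T, B5->F, B6->T, B7->F, B8->F, B9->F, B11->E, B10->F; hits B1=T, B5=F, B6=T, B7=F, B8=F, B9=F, B10=F, B11=E
test 5 (k=4, p=3, x=3) fires B1->F, B2->T, B3->F, B5->F, B6->F, B8->F, B9->F, B11->S, B10->F; hits B1=F, B2=T, B3=F, B5=F, B6=F, B8=F, B9=F, B10=F, B11=S
test 6 (k=3, p=5, x=5) fires B1->F, B2->T, B3->T, B5->F, B6->T, B7->F, B8->F, B9->F, B11->E, B10->F; hits B1=F, B2=T, B3=T, B5=F, B6=T, B7=F, B8=F, B9=F, B10=F, B11=E
test 7 (k=4, p=1, x=5) fires B1->T, B5->F, B6->T, B7->T, B8->T, B9->F, B11->E, B10->T; hits B1=T, B5=F, B6=T, B7=T, B8=T, B9=F, B10=T, B11=E
test 8 (k=3, p=1, x=3) fires B1->T, B5->F, B6->T, B7->F, B8->T, B9->T, B11->E, B10->T; hits B1=T, B5=F, B6=T, B7=F, B8=T, B9=T, B10=T, B11=E
union over all inputs: B1=T, B1=F, B2=T, B3=T, B3=F, B5=F, B6=T, B6=F, B7=T, B7=F, B8=T, B8=F, B9=T, B9=F, B10=T, B10=F, B11=S, B11=E (18 outcomes)
size 1 is not enough: best union over all size-1 subsets is 10/18
size 2 is not enough: best union over all size-2 subsets is 16/18
size 3 is not enough: best union over all size-3 subsets is 17/18
at size 4, {1, 2, 5, 8} reaches all 18 outcomes; every lexicographically earlier size-4 subset fails

Answer: 4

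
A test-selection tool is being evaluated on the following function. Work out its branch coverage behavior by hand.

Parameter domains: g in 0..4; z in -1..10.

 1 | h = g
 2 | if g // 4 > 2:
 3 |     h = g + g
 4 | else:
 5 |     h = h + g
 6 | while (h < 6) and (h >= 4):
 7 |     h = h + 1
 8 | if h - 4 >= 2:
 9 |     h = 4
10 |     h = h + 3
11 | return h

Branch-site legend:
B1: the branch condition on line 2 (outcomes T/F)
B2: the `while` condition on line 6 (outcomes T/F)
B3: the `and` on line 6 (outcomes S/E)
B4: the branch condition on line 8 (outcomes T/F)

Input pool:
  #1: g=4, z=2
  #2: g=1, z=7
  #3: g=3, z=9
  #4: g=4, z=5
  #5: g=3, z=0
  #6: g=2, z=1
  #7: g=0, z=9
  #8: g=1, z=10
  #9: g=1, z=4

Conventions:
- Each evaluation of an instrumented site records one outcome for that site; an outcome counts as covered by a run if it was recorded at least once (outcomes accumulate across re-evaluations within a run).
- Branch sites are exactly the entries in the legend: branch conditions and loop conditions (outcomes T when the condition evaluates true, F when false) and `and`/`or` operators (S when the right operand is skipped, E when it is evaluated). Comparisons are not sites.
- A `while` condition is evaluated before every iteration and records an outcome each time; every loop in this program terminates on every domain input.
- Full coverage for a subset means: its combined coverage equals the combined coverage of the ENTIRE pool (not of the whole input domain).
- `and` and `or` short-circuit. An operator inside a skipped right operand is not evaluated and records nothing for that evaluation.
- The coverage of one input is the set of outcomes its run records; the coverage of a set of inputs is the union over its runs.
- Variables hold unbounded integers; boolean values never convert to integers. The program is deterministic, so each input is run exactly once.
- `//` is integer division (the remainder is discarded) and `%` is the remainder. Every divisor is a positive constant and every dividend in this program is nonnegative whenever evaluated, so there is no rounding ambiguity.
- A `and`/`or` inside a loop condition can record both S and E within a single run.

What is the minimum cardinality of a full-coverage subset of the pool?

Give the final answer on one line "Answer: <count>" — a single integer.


test 1 (g=4, z=2) fires B1->F, B3->S, B2->F, B4->T; hits B1=F, B2=F, B3=S, B4=T
test 2 (g=1, z=7) fires B1->F, B3->E, B2->F, B4->F; hits B1=F, B2=F, B3=E, B4=F
test 3 (g=3, z=9) fires B1->F, B3->S, B2->F, B4->T; hits B1=F, B2=F, B3=S, B4=T
test 4 (g=4, z=5) fires B1->F, B3->S, B2->F, B4->T; hits B1=F, B2=F, B3=S, B4=T
test 5 (g=3, z=0) fires B1->F, B3->S, B2->F, B4->T; hits B1=F, B2=F, B3=S, B4=T
test 6 (g=2, z=1) fires B1->F, B3->E, B2->T, B3->E, B2->T, B3->S, B2->F, B4->T; hits B1=F, B2=T, B2=F, B3=S, B3=E, B4=T
test 7 (g=0, z=9) fires B1->F, B3->E, B2->F, B4->F; hits B1=F, B2=F, B3=E, B4=F
test 8 (g=1, z=10) fires B1->F, B3->E, B2->F, B4->F; hits B1=F, B2=F, B3=E, B4=F
test 9 (g=1, z=4) fires B1->F, B3->E, B2->F, B4->F; hits B1=F, B2=F, B3=E, B4=F
together the pool reaches 7 outcomes: B1=F, B2=T, B2=F, B3=S, B3=E, B4=T, B4=F
checked all size-1 subsets: none covers 7 outcomes (max 6/7)
size 2: inputs {2, 6} cover all 7 outcomes, and no lexicographically smaller subset of this size does
Answer: 2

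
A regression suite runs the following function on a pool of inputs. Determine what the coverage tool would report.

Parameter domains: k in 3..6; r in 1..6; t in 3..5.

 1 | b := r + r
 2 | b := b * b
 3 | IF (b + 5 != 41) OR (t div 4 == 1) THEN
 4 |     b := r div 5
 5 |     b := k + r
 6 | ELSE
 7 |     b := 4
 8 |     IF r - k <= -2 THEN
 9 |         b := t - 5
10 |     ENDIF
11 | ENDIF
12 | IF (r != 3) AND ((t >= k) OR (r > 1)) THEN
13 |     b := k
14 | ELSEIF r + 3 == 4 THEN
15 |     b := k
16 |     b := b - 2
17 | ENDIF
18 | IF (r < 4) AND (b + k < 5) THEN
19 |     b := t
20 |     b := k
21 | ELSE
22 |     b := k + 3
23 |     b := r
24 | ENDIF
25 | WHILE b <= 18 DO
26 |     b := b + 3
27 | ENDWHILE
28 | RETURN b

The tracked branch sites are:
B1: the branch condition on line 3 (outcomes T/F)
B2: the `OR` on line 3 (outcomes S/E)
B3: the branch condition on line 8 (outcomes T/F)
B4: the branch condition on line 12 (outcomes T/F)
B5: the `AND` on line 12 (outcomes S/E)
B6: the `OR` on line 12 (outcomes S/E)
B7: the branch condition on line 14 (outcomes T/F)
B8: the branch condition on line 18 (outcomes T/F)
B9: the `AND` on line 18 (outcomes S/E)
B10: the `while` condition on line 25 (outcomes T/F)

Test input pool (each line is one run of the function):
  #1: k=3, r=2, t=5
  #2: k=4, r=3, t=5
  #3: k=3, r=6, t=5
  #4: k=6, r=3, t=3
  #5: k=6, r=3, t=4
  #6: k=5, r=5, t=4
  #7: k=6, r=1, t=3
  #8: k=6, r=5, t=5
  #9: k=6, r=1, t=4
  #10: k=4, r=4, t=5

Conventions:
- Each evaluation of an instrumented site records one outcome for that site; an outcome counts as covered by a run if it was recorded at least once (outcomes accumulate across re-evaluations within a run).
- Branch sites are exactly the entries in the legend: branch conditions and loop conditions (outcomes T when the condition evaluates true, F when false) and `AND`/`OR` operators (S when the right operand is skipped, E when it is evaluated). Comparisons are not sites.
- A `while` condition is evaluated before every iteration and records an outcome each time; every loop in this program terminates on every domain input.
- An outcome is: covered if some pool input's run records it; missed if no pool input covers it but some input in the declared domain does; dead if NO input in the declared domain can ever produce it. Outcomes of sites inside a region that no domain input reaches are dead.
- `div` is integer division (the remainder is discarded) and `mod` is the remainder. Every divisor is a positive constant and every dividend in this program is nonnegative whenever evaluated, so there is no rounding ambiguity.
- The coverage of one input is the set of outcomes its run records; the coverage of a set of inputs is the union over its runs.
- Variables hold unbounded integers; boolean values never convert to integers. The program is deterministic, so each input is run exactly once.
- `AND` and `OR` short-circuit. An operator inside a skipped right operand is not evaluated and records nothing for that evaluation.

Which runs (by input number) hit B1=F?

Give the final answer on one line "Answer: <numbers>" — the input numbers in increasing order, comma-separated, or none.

input #1 (k=3, r=2, t=5): misses B1=F
input #2 (k=4, r=3, t=5): misses B1=F
input #3 (k=3, r=6, t=5): misses B1=F
input #4 (k=6, r=3, t=3): covers B1=F
input #5 (k=6, r=3, t=4): misses B1=F
input #6 (k=5, r=5, t=4): misses B1=F
input #7 (k=6, r=1, t=3): misses B1=F
input #8 (k=6, r=5, t=5): misses B1=F
input #9 (k=6, r=1, t=4): misses B1=F
input #10 (k=4, r=4, t=5): misses B1=F

Answer: 4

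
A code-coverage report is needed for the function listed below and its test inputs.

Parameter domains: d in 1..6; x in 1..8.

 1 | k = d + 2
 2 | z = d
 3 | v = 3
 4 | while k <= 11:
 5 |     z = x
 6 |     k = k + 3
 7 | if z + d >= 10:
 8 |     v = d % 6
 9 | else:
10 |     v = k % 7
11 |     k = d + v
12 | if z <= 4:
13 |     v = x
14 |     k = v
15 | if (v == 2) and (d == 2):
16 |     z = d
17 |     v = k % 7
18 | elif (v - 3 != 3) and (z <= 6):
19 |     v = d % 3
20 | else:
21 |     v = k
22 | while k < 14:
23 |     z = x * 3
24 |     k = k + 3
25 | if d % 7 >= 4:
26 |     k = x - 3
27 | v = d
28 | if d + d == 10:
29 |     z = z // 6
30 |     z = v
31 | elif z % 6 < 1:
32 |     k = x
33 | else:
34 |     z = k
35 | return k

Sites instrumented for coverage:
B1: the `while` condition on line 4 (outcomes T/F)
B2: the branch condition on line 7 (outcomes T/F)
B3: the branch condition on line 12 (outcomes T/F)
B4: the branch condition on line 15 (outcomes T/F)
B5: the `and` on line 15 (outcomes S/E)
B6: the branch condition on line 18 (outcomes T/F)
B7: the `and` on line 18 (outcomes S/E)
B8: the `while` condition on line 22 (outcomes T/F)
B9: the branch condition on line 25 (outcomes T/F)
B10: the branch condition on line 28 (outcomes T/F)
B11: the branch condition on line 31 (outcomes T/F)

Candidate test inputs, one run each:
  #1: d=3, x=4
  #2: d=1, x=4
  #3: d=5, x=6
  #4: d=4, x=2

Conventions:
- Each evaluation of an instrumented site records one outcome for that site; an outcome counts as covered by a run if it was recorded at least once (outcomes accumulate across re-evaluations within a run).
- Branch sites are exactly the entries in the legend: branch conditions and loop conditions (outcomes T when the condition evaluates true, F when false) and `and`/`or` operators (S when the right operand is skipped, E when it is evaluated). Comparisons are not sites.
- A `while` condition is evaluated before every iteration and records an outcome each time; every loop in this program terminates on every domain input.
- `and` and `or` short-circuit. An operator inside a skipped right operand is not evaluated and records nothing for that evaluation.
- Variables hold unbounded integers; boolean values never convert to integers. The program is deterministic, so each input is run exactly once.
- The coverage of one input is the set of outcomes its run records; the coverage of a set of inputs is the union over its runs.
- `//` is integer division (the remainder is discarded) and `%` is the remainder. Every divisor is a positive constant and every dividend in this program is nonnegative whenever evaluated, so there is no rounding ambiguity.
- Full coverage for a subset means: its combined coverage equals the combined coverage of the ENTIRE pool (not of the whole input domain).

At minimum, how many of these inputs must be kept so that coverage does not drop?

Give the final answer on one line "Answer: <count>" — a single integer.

#1 (d=3, x=4) -> B1->T, B1->T, B1->T, B1->F, B2->F, B3->T, B5->S, B4->F, B7->E, B6->T, B8->T, B8->T, B8->T, B8->T, ...; covered: B1=T, B1=F, B2=F, B3=T, B4=F, B5=S, B6=T, B7=E, B8=T, B8=F, B9=F, B10=F, B11=T
#2 (d=1, x=4) -> B1->T, B1->T, B1->T, B1->F, B2->F, B3->T, B5->S, B4->F, B7->E, B6->T, B8->T, B8->T, B8->T, B8->T, ...; covered: B1=T, B1=F, B2=F, B3=T, B4=F, B5=S, B6=T, B7=E, B8=T, B8=F, B9=F, B10=F, B11=T
#3 (d=5, x=6) -> B1->T, B1->T, B1->F, B2->T, B3->F, B5->S, B4->F, B7->E, B6->T, B8->T, B8->F, B9->T, B10->T; covered: B1=T, B1=F, B2=T, B3=F, B4=F, B5=S, B6=T, B7=E, B8=T, B8=F, B9=T, B10=T
#4 (d=4, x=2) -> B1->T, B1->T, B1->F, B2->F, B3->T, B5->E, B4->F, B7->E, B6->T, B8->T, B8->T, B8->T, B8->T, B8->F, ...; covered: B1=T, B1=F, B2=F, B3=T, B4=F, B5=E, B6=T, B7=E, B8=T, B8=F, B9=T, B10=F, B11=T
union over all inputs: B1=T, B1=F, B2=T, B2=F, B3=T, B3=F, B4=F, B5=S, B5=E, B6=T, B7=E, B8=T, B8=F, B9=T, B9=F, B10=T, B10=F, B11=T (18 outcomes)
every size-1 subset falls short of the 18 outcomes (best: 13/18)
every size-2 subset falls short of the 18 outcomes (best: 17/18)
the canonical winner is {1, 3, 4}: size 3, full 18-outcome coverage, earliest index list among size-3 covers

Answer: 3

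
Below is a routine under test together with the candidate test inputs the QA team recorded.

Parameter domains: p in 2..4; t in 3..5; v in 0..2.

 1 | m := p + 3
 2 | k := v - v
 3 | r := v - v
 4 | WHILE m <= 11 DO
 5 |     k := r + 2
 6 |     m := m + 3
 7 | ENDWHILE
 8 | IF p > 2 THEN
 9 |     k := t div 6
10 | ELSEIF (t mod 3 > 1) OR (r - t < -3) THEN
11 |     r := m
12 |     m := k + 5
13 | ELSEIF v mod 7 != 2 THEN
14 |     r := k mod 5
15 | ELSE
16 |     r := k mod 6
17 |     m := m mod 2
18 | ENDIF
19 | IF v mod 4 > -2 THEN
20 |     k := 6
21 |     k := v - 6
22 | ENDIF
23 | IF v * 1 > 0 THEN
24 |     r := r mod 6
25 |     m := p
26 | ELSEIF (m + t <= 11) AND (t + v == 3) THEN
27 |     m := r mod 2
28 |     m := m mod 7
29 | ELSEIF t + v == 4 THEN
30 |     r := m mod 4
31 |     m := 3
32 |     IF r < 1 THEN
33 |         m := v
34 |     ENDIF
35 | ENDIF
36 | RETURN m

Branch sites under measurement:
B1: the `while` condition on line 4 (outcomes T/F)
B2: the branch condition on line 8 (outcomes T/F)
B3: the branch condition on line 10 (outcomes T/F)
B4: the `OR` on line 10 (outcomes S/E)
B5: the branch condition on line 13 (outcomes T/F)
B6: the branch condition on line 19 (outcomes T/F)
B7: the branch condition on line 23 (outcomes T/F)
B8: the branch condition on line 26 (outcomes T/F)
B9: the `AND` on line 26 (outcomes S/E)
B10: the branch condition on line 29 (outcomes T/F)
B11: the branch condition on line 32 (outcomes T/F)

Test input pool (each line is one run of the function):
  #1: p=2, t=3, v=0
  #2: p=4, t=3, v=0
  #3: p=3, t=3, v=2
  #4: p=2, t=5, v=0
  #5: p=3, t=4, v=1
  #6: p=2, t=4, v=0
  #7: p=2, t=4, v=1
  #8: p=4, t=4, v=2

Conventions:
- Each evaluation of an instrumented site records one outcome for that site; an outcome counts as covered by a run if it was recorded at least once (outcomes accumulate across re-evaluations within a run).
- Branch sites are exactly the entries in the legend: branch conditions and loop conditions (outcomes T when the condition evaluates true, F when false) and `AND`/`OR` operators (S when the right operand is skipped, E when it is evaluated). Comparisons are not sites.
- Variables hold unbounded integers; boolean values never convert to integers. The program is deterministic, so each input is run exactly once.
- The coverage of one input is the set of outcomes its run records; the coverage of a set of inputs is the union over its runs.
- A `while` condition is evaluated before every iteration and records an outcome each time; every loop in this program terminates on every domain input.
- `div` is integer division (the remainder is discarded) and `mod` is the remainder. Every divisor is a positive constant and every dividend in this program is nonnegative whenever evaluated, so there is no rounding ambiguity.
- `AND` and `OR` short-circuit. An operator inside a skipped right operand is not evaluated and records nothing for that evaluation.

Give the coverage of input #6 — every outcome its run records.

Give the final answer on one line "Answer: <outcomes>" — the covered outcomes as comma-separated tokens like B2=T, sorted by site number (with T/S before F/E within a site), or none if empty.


Running input #6 (p=2, t=4, v=0), event by event:
  B1->T, B1->T, B1->T, B1->F, B2->F, B4->E, B3->T, B6->T, B7->F, B9->E
  B8->F, B10->T, B11->F
deduplicating events, the covered set is: B1=T, B1=F, B2=F, B3=T, B4=E, B6=T, B7=F, B8=F, B9=E, B10=T, B11=F
Answer: B1=T, B1=F, B2=F, B3=T, B4=E, B6=T, B7=F, B8=F, B9=E, B10=T, B11=F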